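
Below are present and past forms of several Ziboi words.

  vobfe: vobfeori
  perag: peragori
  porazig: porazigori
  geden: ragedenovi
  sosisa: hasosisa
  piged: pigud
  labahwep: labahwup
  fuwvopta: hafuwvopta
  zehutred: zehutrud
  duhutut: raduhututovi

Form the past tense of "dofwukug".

"dofwukug" ends in -g. The stems ending in -g (perag → peragori, porazig → porazigori) add -ori.
The other patterns: stems ending in -a add the prefix ha-; stems ending in -n or -t add ra- … -ovi around the stem; stems ending in -d or -p change the last vowel to 'u'.
So dofwukug → dofwukugori.

dofwukugori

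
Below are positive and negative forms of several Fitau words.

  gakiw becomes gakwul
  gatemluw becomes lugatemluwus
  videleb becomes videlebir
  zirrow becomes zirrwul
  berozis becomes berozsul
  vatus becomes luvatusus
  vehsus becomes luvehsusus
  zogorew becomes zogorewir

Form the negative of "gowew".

gowewir

vatus and berozis both end in -s yet inflect differently (luvatusus, berozsul), so the final letter is not what conditions the rule; the last vowel is.
"gowew" has last vowel 'e'. The stems whose last vowel is 'e' (zogorew → zogorewir, videleb → videlebir) add -ir.
The other patterns: stems whose last vowel is 'u' add lu- … -us around the stem; stems whose last vowel is 'i' or 'o' delete the last vowel and add -ul.
So gowew → gowewir.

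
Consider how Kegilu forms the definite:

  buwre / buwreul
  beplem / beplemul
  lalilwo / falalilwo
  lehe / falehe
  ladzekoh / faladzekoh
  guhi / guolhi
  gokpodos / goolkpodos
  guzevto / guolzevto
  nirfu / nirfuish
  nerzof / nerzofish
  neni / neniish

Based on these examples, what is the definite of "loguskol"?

buwre and lehe both end in -e yet inflect differently (buwreul, falehe), so the final letter is not what conditions the rule; the first letter is.
"loguskol" begins with l-. The stems beginning with l- (lalilwo → falalilwo, lehe → falehe, ladzekoh → faladzekoh) add the prefix fa-.
The other patterns: stems beginning with b- add -ul; stems beginning with g- insert -ol- after the first vowel; stems beginning with n- add -ish.
So loguskol → faloguskol.

faloguskol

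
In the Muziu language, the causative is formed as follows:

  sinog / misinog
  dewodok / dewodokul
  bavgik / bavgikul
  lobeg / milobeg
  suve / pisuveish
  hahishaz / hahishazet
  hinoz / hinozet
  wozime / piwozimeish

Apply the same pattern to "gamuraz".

suve and lobeg both have last vowel 'e' yet inflect differently (pisuveish, milobeg), so the last vowel is not what conditions the rule; the final letter is.
"gamuraz" ends in -z. The stems ending in -z (hinoz → hinozet, hahishaz → hahishazet) add -et.
So gamuraz → gamurazet.

gamurazet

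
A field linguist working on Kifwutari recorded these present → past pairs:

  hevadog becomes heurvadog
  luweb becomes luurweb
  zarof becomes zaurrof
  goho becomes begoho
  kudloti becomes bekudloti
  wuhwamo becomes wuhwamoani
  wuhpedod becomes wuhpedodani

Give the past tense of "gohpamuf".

begohpamuf

wuhwamo and goho both end in -o yet inflect differently (wuhwamoani, begoho), so the final letter is not what conditions the rule; the first letter is.
"gohpamuf" begins with g-. The one such stem in the data (goho → begoho) adds the prefix be-, so the same rule applies.
So gohpamuf → begohpamuf.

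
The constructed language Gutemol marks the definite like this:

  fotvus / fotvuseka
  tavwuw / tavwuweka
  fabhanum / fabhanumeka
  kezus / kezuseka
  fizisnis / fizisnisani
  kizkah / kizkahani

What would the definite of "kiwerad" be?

kiweradani

fotvus and fizisnis both end in -s yet inflect differently (fotvuseka, fizisnisani), so the final letter is not what conditions the rule; the last vowel is.
"kiwerad" has last vowel 'a'. The one such stem in the data (kizkah → kizkahani) adds -ani, so the same rule applies.
So kiwerad → kiweradani.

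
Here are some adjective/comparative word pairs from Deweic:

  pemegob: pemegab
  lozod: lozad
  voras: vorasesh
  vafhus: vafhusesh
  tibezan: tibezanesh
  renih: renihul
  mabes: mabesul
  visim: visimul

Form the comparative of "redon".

"redon" has last vowel 'o'. The stems whose last vowel is 'o' (pemegob → pemegab, lozod → lozad) change the last vowel to 'a'.
The other patterns: stems whose last vowel is 'a' or 'u' add -esh; stems whose last vowel is 'e' or 'i' add -ul.
So redon → redan.

redan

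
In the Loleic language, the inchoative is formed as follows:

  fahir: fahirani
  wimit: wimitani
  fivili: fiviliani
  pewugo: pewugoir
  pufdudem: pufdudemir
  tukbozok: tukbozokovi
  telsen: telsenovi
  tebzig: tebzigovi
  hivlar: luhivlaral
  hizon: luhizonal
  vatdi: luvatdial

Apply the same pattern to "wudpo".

"wudpo" begins with w-. The one such stem in the data (wimit → wimitani) adds -ani, so the same rule applies.
So wudpo → wudpoani.

wudpoani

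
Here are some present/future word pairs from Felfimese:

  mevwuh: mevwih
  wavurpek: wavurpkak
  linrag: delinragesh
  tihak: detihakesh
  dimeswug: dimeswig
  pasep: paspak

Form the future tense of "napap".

wavurpek and tihak both end in -k yet inflect differently (wavurpkak, detihakesh), so the final letter is not what conditions the rule; the last vowel is.
"napap" has last vowel 'a'. The stems whose last vowel is 'a' (tihak → detihakesh, linrag → delinragesh) add de- … -esh around the stem.
The other patterns: stems whose last vowel is 'e' delete the last vowel and add -ak; stems whose last vowel is 'u' change the last vowel to 'i'.
So napap → denapapesh.

denapapesh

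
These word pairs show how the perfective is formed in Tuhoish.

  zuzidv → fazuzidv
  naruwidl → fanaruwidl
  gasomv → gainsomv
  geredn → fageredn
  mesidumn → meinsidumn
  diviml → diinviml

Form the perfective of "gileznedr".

gasomv and zuzidv both end in -v yet inflect differently (gainsomv, fazuzidv), so the final letter is not what conditions the rule; the second-to-last letter is.
"gileznedr" has second-to-last letter 'd'. The stems whose second-to-last letter is 'd' (zuzidv → fazuzidv, naruwidl → fanaruwidl, geredn → fageredn) add the prefix fa-.
The other pattern: stems whose second-to-last letter is 'm' insert -in- after the first vowel.
So gileznedr → fagileznedr.

fagileznedr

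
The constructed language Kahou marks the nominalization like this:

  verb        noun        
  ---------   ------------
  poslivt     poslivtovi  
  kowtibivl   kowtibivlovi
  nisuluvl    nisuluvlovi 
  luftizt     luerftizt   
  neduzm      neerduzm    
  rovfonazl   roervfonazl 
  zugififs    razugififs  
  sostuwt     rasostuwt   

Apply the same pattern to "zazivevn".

"zazivevn" has second-to-last letter 'v'. The stems whose second-to-last letter is 'v' (poslivt → poslivtovi, kowtibivl → kowtibivlovi, nisuluvl → nisuluvlovi) add -ovi.
The other patterns: stems whose second-to-last letter is 'z' insert -er- after the first vowel; stems whose second-to-last letter is 'f' or 'w' add the prefix ra-.
So zazivevn → zazivevnovi.

zazivevnovi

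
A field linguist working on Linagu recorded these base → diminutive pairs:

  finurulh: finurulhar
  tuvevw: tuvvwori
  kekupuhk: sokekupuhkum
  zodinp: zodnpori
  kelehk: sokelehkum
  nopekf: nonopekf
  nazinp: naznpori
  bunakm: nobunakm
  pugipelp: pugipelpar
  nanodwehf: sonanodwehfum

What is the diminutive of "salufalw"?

salufalwar

nanodwehf and nopekf both end in -f yet inflect differently (sonanodwehfum, nonopekf), so the final letter is not what conditions the rule; the second-to-last letter is.
"salufalw" has second-to-last letter 'l'. The stems whose second-to-last letter is 'l' (finurulh → finurulhar, pugipelp → pugipelpar) add -ar.
So salufalw → salufalwar.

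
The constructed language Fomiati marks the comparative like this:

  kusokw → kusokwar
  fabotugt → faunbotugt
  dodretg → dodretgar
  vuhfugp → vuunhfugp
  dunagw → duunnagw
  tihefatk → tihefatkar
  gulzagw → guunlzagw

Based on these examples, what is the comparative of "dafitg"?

dafitgar

"dafitg" has second-to-last letter 't'. The stems whose second-to-last letter is 't' (tihefatk → tihefatkar, dodretg → dodretgar) add -ar.
So dafitg → dafitgar.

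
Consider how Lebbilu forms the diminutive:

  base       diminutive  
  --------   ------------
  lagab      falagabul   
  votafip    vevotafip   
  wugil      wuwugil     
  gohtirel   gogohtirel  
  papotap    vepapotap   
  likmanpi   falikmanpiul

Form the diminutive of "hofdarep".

vehofdarep

votafip and wugil both have last vowel 'i' yet inflect differently (vevotafip, wuwugil), so the last vowel is not what conditions the rule; the final letter is.
"hofdarep" ends in -p. The stems ending in -p (votafip → vevotafip, papotap → vepapotap) add the prefix ve-.
So hofdarep → vehofdarep.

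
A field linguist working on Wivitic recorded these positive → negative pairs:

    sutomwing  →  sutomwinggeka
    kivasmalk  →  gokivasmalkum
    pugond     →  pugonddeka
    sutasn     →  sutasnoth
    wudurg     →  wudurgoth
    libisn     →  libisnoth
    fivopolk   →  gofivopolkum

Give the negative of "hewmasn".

hewmasnoth

sutomwing and wudurg both end in -g yet inflect differently (sutomwinggeka, wudurgoth), so the final letter is not what conditions the rule; the second-to-last letter is.
"hewmasn" has second-to-last letter 's'. The stems whose second-to-last letter is 's' (sutasn → sutasnoth, libisn → libisnoth) add -oth.
The other patterns: stems whose second-to-last letter is 'l' add go- … -um around the stem; stems whose second-to-last letter is 'n' double the final consonant and add -eka.
So hewmasn → hewmasnoth.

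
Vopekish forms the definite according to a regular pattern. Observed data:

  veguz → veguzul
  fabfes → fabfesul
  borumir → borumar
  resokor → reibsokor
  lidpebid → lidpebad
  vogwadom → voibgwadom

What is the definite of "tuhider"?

resokor and borumir both end in -r yet inflect differently (reibsokor, borumar), so the final letter is not what conditions the rule; the last vowel is.
"tuhider" has last vowel 'e'. The one such stem in the data (fabfes → fabfesul) adds -ul, so the same rule applies.
The other patterns: stems whose last vowel is 'o' insert -ib- after the first vowel; stems whose last vowel is 'i' change the last vowel to 'a'.
So tuhider → tuhiderul.

tuhiderul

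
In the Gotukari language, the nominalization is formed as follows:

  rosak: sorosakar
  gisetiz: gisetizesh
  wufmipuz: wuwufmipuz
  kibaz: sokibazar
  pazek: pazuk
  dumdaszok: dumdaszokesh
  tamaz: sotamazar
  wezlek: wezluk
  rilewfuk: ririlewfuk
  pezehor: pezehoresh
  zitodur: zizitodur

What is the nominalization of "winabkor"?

wezlek and rilewfuk both end in -k yet inflect differently (wezluk, ririlewfuk), so the final letter is not what conditions the rule; the last vowel is.
"winabkor" has last vowel 'o'. The stems whose last vowel is 'o' (dumdaszok → dumdaszokesh, pezehor → pezehoresh) add -esh.
So winabkor → winabkoresh.

winabkoresh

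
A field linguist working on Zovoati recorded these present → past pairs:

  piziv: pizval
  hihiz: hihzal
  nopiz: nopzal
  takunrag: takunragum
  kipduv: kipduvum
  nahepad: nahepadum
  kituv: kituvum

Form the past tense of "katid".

"katid" has last vowel 'i'. The stems whose last vowel is 'i' (piziv → pizval, hihiz → hihzal, nopiz → nopzal) delete the last vowel and add -al.
The other pattern: stems whose last vowel is 'a' or 'u' add -um.
So katid → katdal.

katdal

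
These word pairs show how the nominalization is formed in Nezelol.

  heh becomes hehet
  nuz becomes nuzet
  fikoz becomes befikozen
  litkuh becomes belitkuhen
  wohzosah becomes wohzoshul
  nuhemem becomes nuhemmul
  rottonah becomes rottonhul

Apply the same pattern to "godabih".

nuz and fikoz both end in -z yet inflect differently (nuzet, befikozen), so the final letter is not what conditions the rule; the number of vowels is.
"godabih" has 3 vowels. The stems with 3 vowels (wohzosah → wohzoshul, nuhemem → nuhemmul, rottonah → rottonhul) delete the last vowel and add -ul.
So godabih → godabhul.

godabhul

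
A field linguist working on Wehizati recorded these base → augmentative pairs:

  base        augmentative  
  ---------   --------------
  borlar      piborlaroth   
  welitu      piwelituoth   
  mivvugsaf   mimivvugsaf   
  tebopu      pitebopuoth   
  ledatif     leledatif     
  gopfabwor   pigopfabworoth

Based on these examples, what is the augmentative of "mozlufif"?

mivvugsaf and borlar both have last vowel 'a' yet inflect differently (mimivvugsaf, piborlaroth), so the last vowel is not what conditions the rule; the final letter is.
"mozlufif" ends in -f. The stems ending in -f (mivvugsaf → mimivvugsaf, ledatif → leledatif) repeat the first consonant+vowel as a prefix.
So mozlufif → momozlufif.

momozlufif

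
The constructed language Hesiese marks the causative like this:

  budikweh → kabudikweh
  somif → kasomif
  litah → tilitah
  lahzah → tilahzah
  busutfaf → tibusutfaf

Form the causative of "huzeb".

litah and budikweh both end in -h yet inflect differently (tilitah, kabudikweh), so the final letter is not what conditions the rule; the last vowel is.
"huzeb" has last vowel 'e'. The one such stem in the data (budikweh → kabudikweh) adds the prefix ka-, so the same rule applies.
So huzeb → kahuzeb.

kahuzeb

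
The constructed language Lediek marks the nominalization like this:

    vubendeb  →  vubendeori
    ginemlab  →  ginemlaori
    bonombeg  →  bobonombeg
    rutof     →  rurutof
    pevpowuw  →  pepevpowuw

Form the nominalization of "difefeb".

"difefeb" ends in -b. The stems ending in -b (vubendeb → vubendeori, ginemlab → ginemlaori) drop the final letter and add -ori.
So difefeb → difefeori.

difefeori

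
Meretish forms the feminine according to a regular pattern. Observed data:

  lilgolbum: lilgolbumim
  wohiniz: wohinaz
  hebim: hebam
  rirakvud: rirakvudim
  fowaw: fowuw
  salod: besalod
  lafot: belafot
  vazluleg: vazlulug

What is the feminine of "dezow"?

rirakvud and salod both end in -d yet inflect differently (rirakvudim, besalod), so the final letter is not what conditions the rule; the last vowel is.
"dezow" has last vowel 'o'. The stems whose last vowel is 'o' (salod → besalod, lafot → belafot) add the prefix be-.
The other patterns: stems whose last vowel is 'u' add -im; stems whose last vowel is 'a' or 'e' change the last vowel to 'u'; stems whose last vowel is 'i' change the last vowel to 'a'.
So dezow → bedezow.

bedezow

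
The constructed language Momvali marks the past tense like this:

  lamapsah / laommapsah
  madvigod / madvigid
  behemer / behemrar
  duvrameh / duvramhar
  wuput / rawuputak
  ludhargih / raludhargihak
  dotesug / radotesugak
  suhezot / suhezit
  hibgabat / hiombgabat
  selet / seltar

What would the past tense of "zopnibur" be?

"zopnibur" has last vowel 'u'. The stems whose last vowel is 'u' (wuput → rawuputak, dotesug → radotesugak) add ra- … -ak around the stem.
The other patterns: stems whose last vowel is 'a' insert -om- after the first vowel; stems whose last vowel is 'o' change the last vowel to 'i'; stems whose last vowel is 'e' delete the last vowel and add -ar.
So zopnibur → razopniburak.

razopniburak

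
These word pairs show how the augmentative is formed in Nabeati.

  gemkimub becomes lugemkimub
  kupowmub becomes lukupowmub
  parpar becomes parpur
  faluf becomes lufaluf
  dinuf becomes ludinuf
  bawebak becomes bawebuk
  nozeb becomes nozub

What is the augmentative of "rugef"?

ruguf

kupowmub and nozeb both end in -b yet inflect differently (lukupowmub, nozub), so the final letter is not what conditions the rule; the last vowel is.
"rugef" has last vowel 'e'. The one such stem in the data (nozeb → nozub) changes the last vowel to 'u' (as do bawebak, parpar), so the same rule applies.
So rugef → ruguf.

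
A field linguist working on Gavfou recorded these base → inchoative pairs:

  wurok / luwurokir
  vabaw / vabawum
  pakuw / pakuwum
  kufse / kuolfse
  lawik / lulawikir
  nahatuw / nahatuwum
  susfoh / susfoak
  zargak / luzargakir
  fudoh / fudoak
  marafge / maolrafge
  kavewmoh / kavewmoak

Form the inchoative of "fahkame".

wurok and susfoh both have last vowel 'o' yet inflect differently (luwurokir, susfoak), so the last vowel is not what conditions the rule; the final letter is.
"fahkame" ends in -e. The stems ending in -e (marafge → maolrafge, kufse → kuolfse) insert -ol- after the first vowel.
The other patterns: stems ending in -k add lu- … -ir around the stem; stems ending in -h drop the final letter and add -ak; stems ending in -w add -um.
So fahkame → faolhkame.

faolhkame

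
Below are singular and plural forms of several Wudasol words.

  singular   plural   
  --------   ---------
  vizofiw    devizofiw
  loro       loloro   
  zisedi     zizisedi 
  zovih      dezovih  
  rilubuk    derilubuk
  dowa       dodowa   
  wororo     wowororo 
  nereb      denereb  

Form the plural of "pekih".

depekih

zovih and zisedi both have last vowel 'i' yet inflect differently (dezovih, zizisedi), so the last vowel is not what conditions the rule; whether the stem ends in a vowel or a consonant is.
"pekih" ends in a consonant. The stems ending in a consonant (nereb → denereb, rilubuk → derilubuk, zovih → dezovih) add the prefix de-.
The other pattern: stems ending in a vowel repeat the first consonant+vowel as a prefix.
So pekih → depekih.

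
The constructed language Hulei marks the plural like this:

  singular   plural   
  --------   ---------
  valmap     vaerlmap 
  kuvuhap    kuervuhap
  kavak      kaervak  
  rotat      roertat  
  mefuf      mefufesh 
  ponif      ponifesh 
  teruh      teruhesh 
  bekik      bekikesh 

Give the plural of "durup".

"durup" has last vowel 'u'. The stems whose last vowel is 'u' (mefuf → mefufesh, teruh → teruhesh) add -esh.
The other pattern: stems whose last vowel is 'a' insert -er- after the first vowel.
So durup → durupesh.

durupesh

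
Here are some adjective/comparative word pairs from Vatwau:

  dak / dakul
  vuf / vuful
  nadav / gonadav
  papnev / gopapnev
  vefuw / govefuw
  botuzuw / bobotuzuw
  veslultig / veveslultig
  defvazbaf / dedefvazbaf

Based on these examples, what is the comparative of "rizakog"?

ririzakog

"rizakog" has 3 vowels. The stems with 3 vowels (botuzuw → bobotuzuw, veslultig → veveslultig, defvazbaf → dedefvazbaf) repeat the first consonant+vowel as a prefix.
So rizakog → ririzakog.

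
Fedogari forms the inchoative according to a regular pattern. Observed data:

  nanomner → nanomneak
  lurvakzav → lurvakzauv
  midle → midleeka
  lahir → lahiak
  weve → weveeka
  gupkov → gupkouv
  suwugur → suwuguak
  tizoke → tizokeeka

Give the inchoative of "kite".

kiteeka

nanomner and tizoke both have last vowel 'e' yet inflect differently (nanomneak, tizokeeka), so the last vowel is not what conditions the rule; the final letter is.
"kite" ends in -e. The stems ending in -e (tizoke → tizokeeka, midle → midleeka, weve → weveeka) add -eka.
So kite → kiteeka.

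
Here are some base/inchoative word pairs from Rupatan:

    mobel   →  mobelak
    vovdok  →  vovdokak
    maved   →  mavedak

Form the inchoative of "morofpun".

morofpunak

Every pair shown (mobel → mobelak, vovdok → vovdokak, maved → mavedak) follows the same rule: add -ak.
So morofpun → morofpunak.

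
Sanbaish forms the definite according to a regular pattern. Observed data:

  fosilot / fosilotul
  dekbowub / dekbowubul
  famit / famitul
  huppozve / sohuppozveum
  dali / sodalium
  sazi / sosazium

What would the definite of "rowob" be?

rowobul

famit and dali both have last vowel 'i' yet inflect differently (famitul, sodalium), so the last vowel is not what conditions the rule; whether the stem ends in a vowel or a consonant is.
"rowob" ends in a consonant. The stems ending in a consonant (fosilot → fosilotul, dekbowub → dekbowubul, famit → famitul) add -ul.
So rowob → rowobul.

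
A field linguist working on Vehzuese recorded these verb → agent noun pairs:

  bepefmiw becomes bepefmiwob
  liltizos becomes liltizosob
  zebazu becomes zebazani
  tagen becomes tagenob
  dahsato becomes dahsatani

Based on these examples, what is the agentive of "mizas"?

mizasob

liltizos and dahsato both have last vowel 'o' yet inflect differently (liltizosob, dahsatani), so the last vowel is not what conditions the rule; whether the stem ends in a vowel or a consonant is.
"mizas" ends in a consonant. The stems ending in a consonant (bepefmiw → bepefmiwob, liltizos → liltizosob, tagen → tagenob) add -ob.
So mizas → mizasob.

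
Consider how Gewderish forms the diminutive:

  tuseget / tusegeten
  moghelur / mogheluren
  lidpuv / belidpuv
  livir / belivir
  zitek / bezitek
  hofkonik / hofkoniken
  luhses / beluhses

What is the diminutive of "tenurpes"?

tenurpesen

hofkonik and zitek both end in -k yet inflect differently (hofkoniken, bezitek), so the final letter is not what conditions the rule; the number of vowels is.
"tenurpes" has 3 vowels. The stems with 3 vowels (moghelur → mogheluren, hofkonik → hofkoniken, tuseget → tusegeten) add -en.
The other pattern: stems with 2 vowels add the prefix be-.
So tenurpes → tenurpesen.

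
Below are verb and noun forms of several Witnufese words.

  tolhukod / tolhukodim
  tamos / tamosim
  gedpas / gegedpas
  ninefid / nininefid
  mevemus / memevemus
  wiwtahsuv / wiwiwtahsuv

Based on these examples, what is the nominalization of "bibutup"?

bibibutup

tamos and gedpas both end in -s yet inflect differently (tamosim, gegedpas), so the final letter is not what conditions the rule; the last vowel is.
"bibutup" has last vowel 'u'. The stems whose last vowel is 'u' (mevemus → memevemus, wiwtahsuv → wiwiwtahsuv) repeat the first consonant+vowel as a prefix.
So bibutup → bibibutup.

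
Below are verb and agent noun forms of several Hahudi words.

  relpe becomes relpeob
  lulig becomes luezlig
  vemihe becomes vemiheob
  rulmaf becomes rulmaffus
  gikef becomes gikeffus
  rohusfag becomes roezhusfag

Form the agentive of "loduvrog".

loezduvrog

vemihe and gikef both have last vowel 'e' yet inflect differently (vemiheob, gikeffus), so the last vowel is not what conditions the rule; the final letter is.
"loduvrog" ends in -g. The stems ending in -g (rohusfag → roezhusfag, lulig → luezlig) insert -ez- after the first vowel.
So loduvrog → loezduvrog.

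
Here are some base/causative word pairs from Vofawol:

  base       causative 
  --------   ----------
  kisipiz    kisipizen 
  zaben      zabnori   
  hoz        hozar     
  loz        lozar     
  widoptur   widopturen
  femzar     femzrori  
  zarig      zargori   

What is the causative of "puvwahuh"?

loz and kisipiz both end in -z yet inflect differently (lozar, kisipizen), so the final letter is not what conditions the rule; the number of vowels is.
"puvwahuh" has 3 vowels. The stems with 3 vowels (kisipiz → kisipizen, widoptur → widopturen) add -en.
The other patterns: stems with 1 vowel add -ar; stems with 2 vowels delete the last vowel and add -ori.
So puvwahuh → puvwahuhen.

puvwahuhen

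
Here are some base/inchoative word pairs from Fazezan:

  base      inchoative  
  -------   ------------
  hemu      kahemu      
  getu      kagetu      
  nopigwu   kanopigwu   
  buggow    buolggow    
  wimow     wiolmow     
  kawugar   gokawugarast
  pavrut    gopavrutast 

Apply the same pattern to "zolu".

hemu and pavrut both have last vowel 'u' yet inflect differently (kahemu, gopavrutast), so the last vowel is not what conditions the rule; the final letter is.
"zolu" ends in -u. The stems ending in -u (hemu → kahemu, getu → kagetu, nopigwu → kanopigwu) add the prefix ka-.
The other patterns: stems ending in -w insert -ol- after the first vowel; stems ending in -r or -t add go- … -ast around the stem.
So zolu → kazolu.

kazolu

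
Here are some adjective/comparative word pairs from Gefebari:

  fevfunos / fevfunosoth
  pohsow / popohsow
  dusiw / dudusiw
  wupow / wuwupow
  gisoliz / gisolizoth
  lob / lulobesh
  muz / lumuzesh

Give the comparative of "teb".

muz and gisoliz both end in -z yet inflect differently (lumuzesh, gisolizoth), so the final letter is not what conditions the rule; the number of vowels is.
"teb" has 1 vowel. The stems with 1 vowel (lob → lulobesh, muz → lumuzesh) add lu- … -esh around the stem.
The other patterns: stems with 2 vowels repeat the first consonant+vowel as a prefix; stems with 3 vowels add -oth.
So teb → lutebesh.

lutebesh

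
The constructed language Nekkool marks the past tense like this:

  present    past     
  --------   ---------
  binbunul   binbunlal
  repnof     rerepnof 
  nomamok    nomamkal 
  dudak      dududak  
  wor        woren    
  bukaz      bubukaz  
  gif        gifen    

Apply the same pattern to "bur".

gif and repnof both end in -f yet inflect differently (gifen, rerepnof), so the final letter is not what conditions the rule; the number of vowels is.
"bur" has 1 vowel. The stems with 1 vowel (gif → gifen, wor → woren) add -en.
The other patterns: stems with 2 vowels repeat the first consonant+vowel as a prefix; stems with 3 vowels delete the last vowel and add -al.
So bur → buren.

buren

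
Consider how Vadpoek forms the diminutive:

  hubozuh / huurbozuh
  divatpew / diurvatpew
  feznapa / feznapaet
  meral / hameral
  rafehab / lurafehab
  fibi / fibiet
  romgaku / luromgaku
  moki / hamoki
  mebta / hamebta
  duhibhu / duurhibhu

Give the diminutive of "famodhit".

famodhitet

mebta and feznapa both end in -a yet inflect differently (hamebta, feznapaet), so the final letter is not what conditions the rule; the first letter is.
"famodhit" begins with f-. The stems beginning with f- (feznapa → feznapaet, fibi → fibiet) add -et.
So famodhit → famodhitet.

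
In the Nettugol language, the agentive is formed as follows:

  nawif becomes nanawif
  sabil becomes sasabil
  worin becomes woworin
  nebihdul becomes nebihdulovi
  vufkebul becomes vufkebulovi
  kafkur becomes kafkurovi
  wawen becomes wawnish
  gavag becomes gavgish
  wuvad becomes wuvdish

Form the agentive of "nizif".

ninizif

sabil and nebihdul both end in -l yet inflect differently (sasabil, nebihdulovi), so the final letter is not what conditions the rule; the last vowel is.
"nizif" has last vowel 'i'. The stems whose last vowel is 'i' (nawif → nanawif, sabil → sasabil, worin → woworin) repeat the first consonant+vowel as a prefix.
The other patterns: stems whose last vowel is 'u' add -ovi; stems whose last vowel is 'a' or 'e' delete the last vowel and add -ish.
So nizif → ninizif.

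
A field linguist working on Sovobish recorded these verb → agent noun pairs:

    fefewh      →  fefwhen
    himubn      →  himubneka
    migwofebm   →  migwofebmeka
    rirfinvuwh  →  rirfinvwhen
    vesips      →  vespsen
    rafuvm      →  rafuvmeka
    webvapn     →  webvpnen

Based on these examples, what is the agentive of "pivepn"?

pivpnen

"pivepn" has second-to-last letter 'p'. The stems whose second-to-last letter is 'p' (vesips → vespsen, webvapn → webvpnen) delete the last vowel and add -en.
So pivepn → pivpnen.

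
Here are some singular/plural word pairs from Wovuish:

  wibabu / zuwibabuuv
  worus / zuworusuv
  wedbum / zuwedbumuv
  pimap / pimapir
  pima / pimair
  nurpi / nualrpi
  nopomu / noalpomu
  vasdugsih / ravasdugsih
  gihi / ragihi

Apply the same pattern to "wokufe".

wibabu and nopomu both end in -u yet inflect differently (zuwibabuuv, noalpomu), so the final letter is not what conditions the rule; the first letter is.
"wokufe" begins with w-. The stems beginning with w- (wibabu → zuwibabuuv, worus → zuworusuv, wedbum → zuwedbumuv) add zu- … -uv around the stem.
So wokufe → zuwokufeuv.

zuwokufeuv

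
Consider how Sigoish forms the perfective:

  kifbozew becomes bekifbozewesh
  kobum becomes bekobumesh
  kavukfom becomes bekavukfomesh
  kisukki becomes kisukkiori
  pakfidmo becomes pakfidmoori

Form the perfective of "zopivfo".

zopivfoori

kavukfom and pakfidmo both have last vowel 'o' yet inflect differently (bekavukfomesh, pakfidmoori), so the last vowel is not what conditions the rule; whether the stem ends in a vowel or a consonant is.
"zopivfo" ends in a vowel. The stems ending in a vowel (kisukki → kisukkiori, pakfidmo → pakfidmoori) add -ori.
The other pattern: stems ending in a consonant add be- … -esh around the stem.
So zopivfo → zopivfoori.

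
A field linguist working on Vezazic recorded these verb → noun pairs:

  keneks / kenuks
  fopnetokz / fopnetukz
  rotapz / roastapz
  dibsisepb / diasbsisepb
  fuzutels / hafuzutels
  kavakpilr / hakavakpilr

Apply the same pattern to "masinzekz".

fopnetokz and rotapz both end in -z yet inflect differently (fopnetukz, roastapz), so the final letter is not what conditions the rule; the second-to-last letter is.
"masinzekz" has second-to-last letter 'k'. The stems whose second-to-last letter is 'k' (keneks → kenuks, fopnetokz → fopnetukz) change the last vowel to 'u'.
So masinzekz → masinzukz.

masinzukz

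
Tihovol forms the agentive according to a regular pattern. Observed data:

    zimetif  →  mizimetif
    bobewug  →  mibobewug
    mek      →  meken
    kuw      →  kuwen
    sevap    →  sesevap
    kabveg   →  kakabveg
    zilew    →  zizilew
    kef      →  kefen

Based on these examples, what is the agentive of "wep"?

kuw and zilew both end in -w yet inflect differently (kuwen, zizilew), so the final letter is not what conditions the rule; the number of vowels is.
"wep" has 1 vowel. The stems with 1 vowel (mek → meken, kuw → kuwen, kef → kefen) add -en.
So wep → wepen.

wepen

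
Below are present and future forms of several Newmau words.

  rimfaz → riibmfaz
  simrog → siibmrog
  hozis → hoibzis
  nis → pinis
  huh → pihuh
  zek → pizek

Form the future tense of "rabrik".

hozis and nis both end in -s yet inflect differently (hoibzis, pinis), so the final letter is not what conditions the rule; the number of vowels is.
"rabrik" has 2 vowels. The stems with 2 vowels (rimfaz → riibmfaz, simrog → siibmrog, hozis → hoibzis) insert -ib- after the first vowel.
So rabrik → raibbrik.

raibbrik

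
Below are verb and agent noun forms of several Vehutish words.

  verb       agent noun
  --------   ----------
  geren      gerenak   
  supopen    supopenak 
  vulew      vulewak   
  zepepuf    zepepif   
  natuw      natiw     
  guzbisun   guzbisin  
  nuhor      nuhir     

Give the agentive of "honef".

vulew and natuw both end in -w yet inflect differently (vulewak, natiw), so the final letter is not what conditions the rule; the last vowel is.
"honef" has last vowel 'e'. The stems whose last vowel is 'e' (geren → gerenak, supopen → supopenak, vulew → vulewak) add -ak.
The other pattern: stems whose last vowel is 'o' or 'u' change the last vowel to 'i'.
So honef → honefak.

honefak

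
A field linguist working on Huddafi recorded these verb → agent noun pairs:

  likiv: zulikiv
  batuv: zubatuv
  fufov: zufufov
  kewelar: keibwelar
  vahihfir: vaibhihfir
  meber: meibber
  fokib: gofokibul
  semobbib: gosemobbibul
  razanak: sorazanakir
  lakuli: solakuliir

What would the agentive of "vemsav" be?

zuvemsav

"vemsav" ends in -v. The stems ending in -v (likiv → zulikiv, batuv → zubatuv, fufov → zufufov) add the prefix zu-.
The other patterns: stems ending in -r insert -ib- after the first vowel; stems ending in -b add go- … -ul around the stem; stems ending in -i or -k add so- … -ir around the stem.
So vemsav → zuvemsav.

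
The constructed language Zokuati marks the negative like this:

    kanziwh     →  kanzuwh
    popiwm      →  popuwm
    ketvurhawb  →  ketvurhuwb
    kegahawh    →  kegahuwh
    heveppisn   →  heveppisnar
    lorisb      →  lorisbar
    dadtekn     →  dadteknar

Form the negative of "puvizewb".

ketvurhawb and lorisb both end in -b yet inflect differently (ketvurhuwb, lorisbar), so the final letter is not what conditions the rule; the second-to-last letter is.
"puvizewb" has second-to-last letter 'w'. The stems whose second-to-last letter is 'w' (kanziwh → kanzuwh, popiwm → popuwm, ketvurhawb → ketvurhuwb) change the last vowel to 'u'.
The other pattern: stems whose second-to-last letter is 'k' or 's' add -ar.
So puvizewb → puvizuwb.

puvizuwb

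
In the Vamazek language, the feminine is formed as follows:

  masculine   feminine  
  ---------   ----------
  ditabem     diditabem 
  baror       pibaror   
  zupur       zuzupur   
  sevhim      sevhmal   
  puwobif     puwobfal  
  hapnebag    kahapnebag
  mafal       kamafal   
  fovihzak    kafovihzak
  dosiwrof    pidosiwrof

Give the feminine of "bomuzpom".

dosiwrof and puwobif both end in -f yet inflect differently (pidosiwrof, puwobfal), so the final letter is not what conditions the rule; the last vowel is.
"bomuzpom" has last vowel 'o'. The stems whose last vowel is 'o' (baror → pibaror, dosiwrof → pidosiwrof) add the prefix pi-.
So bomuzpom → pibomuzpom.

pibomuzpom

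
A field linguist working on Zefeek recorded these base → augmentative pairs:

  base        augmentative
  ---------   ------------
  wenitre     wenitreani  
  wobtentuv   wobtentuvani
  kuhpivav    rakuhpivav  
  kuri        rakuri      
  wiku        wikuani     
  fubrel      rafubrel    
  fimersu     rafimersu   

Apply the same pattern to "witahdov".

witahdovani

"witahdov" begins with w-. The stems beginning with w- (wobtentuv → wobtentuvani, wiku → wikuani, wenitre → wenitreani) add -ani.
The other pattern: stems beginning with f- or k- add the prefix ra-.
So witahdov → witahdovani.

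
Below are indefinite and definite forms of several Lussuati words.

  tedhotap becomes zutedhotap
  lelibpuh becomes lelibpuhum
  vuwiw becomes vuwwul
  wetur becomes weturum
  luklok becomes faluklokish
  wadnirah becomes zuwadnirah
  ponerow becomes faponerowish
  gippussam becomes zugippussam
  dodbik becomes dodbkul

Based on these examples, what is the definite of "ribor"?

dodbik and luklok both end in -k yet inflect differently (dodbkul, faluklokish), so the final letter is not what conditions the rule; the last vowel is.
"ribor" has last vowel 'o'. The stems whose last vowel is 'o' (luklok → faluklokish, ponerow → faponerowish) add fa- … -ish around the stem.
The other patterns: stems whose last vowel is 'u' add -um; stems whose last vowel is 'i' delete the last vowel and add -ul; stems whose last vowel is 'a' add the prefix zu-.
So ribor → fariborish.

fariborish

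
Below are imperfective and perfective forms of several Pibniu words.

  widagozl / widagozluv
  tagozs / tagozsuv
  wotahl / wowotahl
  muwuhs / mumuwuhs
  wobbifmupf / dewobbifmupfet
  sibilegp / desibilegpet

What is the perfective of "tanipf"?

detanipfet

"tanipf" has second-to-last letter 'p'. The one such stem in the data (wobbifmupf → dewobbifmupfet) adds de- … -et around the stem, so the same rule applies.
The other patterns: stems whose second-to-last letter is 'z' add -uv; stems whose second-to-last letter is 'h' repeat the first consonant+vowel as a prefix.
So tanipf → detanipfet.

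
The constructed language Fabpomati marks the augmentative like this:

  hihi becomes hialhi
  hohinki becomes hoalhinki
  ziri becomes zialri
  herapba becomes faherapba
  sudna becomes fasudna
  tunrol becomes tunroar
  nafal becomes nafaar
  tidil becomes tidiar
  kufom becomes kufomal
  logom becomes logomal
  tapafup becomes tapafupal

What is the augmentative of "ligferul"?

"ligferul" ends in -l. The stems ending in -l (tunrol → tunroar, nafal → nafaar, tidil → tidiar) drop the final letter and add -ar.
So ligferul → ligferuar.

ligferuar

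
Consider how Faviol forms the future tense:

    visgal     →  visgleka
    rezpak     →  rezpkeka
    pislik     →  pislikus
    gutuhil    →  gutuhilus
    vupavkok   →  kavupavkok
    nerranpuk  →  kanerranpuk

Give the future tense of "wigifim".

wigifimus

rezpak and pislik both end in -k yet inflect differently (rezpkeka, pislikus), so the final letter is not what conditions the rule; the last vowel is.
"wigifim" has last vowel 'i'. The stems whose last vowel is 'i' (pislik → pislikus, gutuhil → gutuhilus) add -us.
The other patterns: stems whose last vowel is 'a' delete the last vowel and add -eka; stems whose last vowel is 'o' or 'u' add the prefix ka-.
So wigifim → wigifimus.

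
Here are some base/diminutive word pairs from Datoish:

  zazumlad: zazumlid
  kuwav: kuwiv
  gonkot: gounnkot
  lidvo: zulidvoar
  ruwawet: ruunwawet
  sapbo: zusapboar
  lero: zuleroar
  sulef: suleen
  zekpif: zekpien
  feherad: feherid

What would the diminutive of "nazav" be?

sulef and ruwawet both have last vowel 'e' yet inflect differently (suleen, ruunwawet), so the last vowel is not what conditions the rule; the final letter is.
"nazav" ends in -v. The one such stem in the data (kuwav → kuwiv) changes the last vowel to 'i' (as do feherad, zazumlad), so the same rule applies.
So nazav → naziv.

naziv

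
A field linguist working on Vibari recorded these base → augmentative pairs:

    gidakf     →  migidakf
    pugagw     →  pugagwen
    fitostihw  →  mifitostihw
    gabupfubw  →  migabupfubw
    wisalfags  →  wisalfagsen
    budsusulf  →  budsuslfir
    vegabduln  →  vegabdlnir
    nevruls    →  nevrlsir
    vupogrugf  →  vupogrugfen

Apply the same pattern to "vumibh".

mivumibh

nevruls and wisalfags both end in -s yet inflect differently (nevrlsir, wisalfagsen), so the final letter is not what conditions the rule; the second-to-last letter is.
"vumibh" has second-to-last letter 'b'. The one such stem in the data (gabupfubw → migabupfubw) adds the prefix mi-, so the same rule applies.
So vumibh → mivumibh.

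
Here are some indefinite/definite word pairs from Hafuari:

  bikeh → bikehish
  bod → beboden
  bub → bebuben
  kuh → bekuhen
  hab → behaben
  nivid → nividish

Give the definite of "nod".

benoden

"nod" has 1 vowel. The stems with 1 vowel (hab → behaben, bub → bebuben, kuh → bekuhen) add be- … -en around the stem.
So nod → benoden.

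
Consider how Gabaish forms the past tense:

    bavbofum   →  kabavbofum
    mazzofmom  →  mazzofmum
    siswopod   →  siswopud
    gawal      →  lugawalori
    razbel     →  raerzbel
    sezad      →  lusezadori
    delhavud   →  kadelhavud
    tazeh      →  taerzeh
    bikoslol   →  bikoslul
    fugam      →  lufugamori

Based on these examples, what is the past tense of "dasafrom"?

"dasafrom" has last vowel 'o'. The stems whose last vowel is 'o' (mazzofmom → mazzofmum, bikoslol → bikoslul, siswopod → siswopud) change the last vowel to 'u'.
The other patterns: stems whose last vowel is 'e' insert -er- after the first vowel; stems whose last vowel is 'a' add lu- … -ori around the stem; stems whose last vowel is 'u' add the prefix ka-.
So dasafrom → dasafrum.

dasafrum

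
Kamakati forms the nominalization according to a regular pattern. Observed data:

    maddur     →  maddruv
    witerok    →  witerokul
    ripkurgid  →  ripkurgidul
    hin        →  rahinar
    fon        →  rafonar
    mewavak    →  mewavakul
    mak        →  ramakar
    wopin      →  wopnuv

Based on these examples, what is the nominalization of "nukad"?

nukduv

fon and wopin both end in -n yet inflect differently (rafonar, wopnuv), so the final letter is not what conditions the rule; the number of vowels is.
"nukad" has 2 vowels. The stems with 2 vowels (wopin → wopnuv, maddur → maddruv) delete the last vowel and add -uv.
The other patterns: stems with 1 vowel add ra- … -ar around the stem; stems with 3 vowels add -ul.
So nukad → nukduv.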